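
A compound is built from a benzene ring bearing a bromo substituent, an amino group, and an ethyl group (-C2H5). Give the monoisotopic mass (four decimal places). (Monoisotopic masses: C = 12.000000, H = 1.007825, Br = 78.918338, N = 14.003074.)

198.9997

Atom tally by fragment:
  benzene ring core → C:6 H:6
  (− 3 ring H displaced by substituents)
  + Br → Br:1
  + NH2 → N:1 H:2
  + C2H5 → C:2 H:5
Element totals:
  C: 8
  H: 10
  Br: 1
  N: 1
Molecular formula: C8H10BrN.
  M = 8(12.0) + 10(1.007825) + 78.918338 + 14.003074
    = 96.000000 + 10.078250 + 78.918338 + 14.003074 = 198.999662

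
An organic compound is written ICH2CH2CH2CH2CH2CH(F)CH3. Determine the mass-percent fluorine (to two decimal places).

Element totals:
  C: 7
  H: 14
  F: 1
  I: 1
Molecular formula: C7H14FI.
Molar mass = 244.091 g/mol.
Mass from F: 1 × 18.998 = 18.998 g/mol.
%F = 18.998 / 244.091 × 100 = 7.78%.

7.78%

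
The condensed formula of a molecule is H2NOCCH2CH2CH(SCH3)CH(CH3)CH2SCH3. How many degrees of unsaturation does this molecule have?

1

Atom tally by fragment:
  H2NOCCH2 → C:2 H:4 O:1 N:1
  CH2 → C:1 H:2
  CH(SCH3) → C:2 H:4 S:1
  CH(CH3) → C:2 H:4
  CH2SCH3 → C:2 H:5 S:1
Element totals:
  C: 9
  H: 19
  N: 1
  O: 1
  S: 2
Molecular formula: C9H19NOS2.
DoU = (2C + 2 + N − H − X) / 2 = (2·9 + 2 + 1 − 19 − 0) / 2 = 1.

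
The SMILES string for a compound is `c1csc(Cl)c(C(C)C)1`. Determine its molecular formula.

C7H9ClS

Atom tally by fragment:
  thiophene ring core → C:4 H:4 S:1
  (− 2 ring H displaced by substituents)
  + Cl → Cl:1
  + CH(CH3)2 → C:3 H:7
Element totals:
  C: 7
  H: 9
  Cl: 1
  S: 1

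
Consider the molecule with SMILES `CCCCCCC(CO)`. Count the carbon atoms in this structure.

8

Atom tally by fragment:
  CH3 → C:1 H:3
  CH2 → C:1 H:2
  CH2 → C:1 H:2
  CH2 → C:1 H:2
  CH2 → C:1 H:2
  CH2 → C:1 H:2
  CH2CH2OH → C:2 H:5 O:1
Element totals:
  C: 8
  H: 18
  O: 1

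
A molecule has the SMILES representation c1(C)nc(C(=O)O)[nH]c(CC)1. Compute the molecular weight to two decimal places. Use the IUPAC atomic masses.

Atom tally by fragment:
  imidazole ring core → C:3 H:4 N:2
  (− 3 ring H displaced by substituents)
  + CH3 → C:1 H:3
  + COOH → C:1 H:1 O:2
  + C2H5 → C:2 H:5
Element totals:
  C: 7
  H: 10
  N: 2
  O: 2
Molecular formula: C7H10N2O2.
  M = 7(12.011) + 10(1.008) + 2(14.007) + 2(15.999)
    = 84.077 + 10.080 + 28.014 + 31.998 = 154.169

154.17 g/mol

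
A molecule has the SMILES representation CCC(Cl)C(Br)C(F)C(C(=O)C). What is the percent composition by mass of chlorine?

Atom tally by fragment:
  CH3 → C:1 H:3
  CH2 → C:1 H:2
  CH(Cl) → C:1 H:1 Cl:1
  CH(Br) → C:1 H:1 Br:1
  CH(F) → C:1 H:1 F:1
  CH2COCH3 → C:3 H:5 O:1
Element totals:
  C: 8
  H: 13
  Br: 1
  Cl: 1
  F: 1
  O: 1
Molecular formula: C8H13BrClFO.
Molar mass = 259.543 g/mol.
Mass from Cl: 1 × 35.45 = 35.450 g/mol.
%Cl = 35.450 / 259.543 × 100 = 13.66%.

13.66%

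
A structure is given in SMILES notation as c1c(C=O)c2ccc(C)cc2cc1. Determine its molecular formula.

C12H10O

Atom tally by fragment:
  naphthalene ring system core → C:10 H:8
  (− 2 ring H displaced by substituents)
  + CHO → C:1 H:1 O:1
  + CH3 → C:1 H:3
Element totals:
  C: 12
  H: 10
  O: 1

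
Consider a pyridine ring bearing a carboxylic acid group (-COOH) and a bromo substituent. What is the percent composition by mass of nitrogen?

6.93%

Atom tally by fragment:
  pyridine ring core → C:5 H:5 N:1
  (− 2 ring H displaced by substituents)
  + COOH → C:1 H:1 O:2
  + Br → Br:1
Element totals:
  C: 6
  H: 4
  Br: 1
  N: 1
  O: 2
Molecular formula: C6H4BrNO2.
Molar mass = 202.007 g/mol.
Mass from N: 1 × 14.007 = 14.007 g/mol.
%N = 14.007 / 202.007 × 100 = 6.93%.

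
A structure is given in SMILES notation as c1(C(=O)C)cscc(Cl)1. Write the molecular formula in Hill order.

C6H5ClOS

Atom tally by fragment:
  thiophene ring core → C:4 H:4 S:1
  (− 2 ring H displaced by substituents)
  + COCH3 → C:2 H:3 O:1
  + Cl → Cl:1
Element totals:
  C: 6
  H: 5
  Cl: 1
  O: 1
  S: 1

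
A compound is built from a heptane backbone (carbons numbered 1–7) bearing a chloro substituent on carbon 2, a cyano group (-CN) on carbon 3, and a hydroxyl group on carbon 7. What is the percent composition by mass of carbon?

Atom tally by fragment:
  CH3 → C:1 H:3
  CH(Cl) → C:1 H:1 Cl:1
  CH(CN) → C:2 H:1 N:1
  CH2 → C:1 H:2
  CH2 → C:1 H:2
  CH2 → C:1 H:2
  CH2OH → C:1 H:3 O:1
Element totals:
  C: 8
  H: 14
  Cl: 1
  N: 1
  O: 1
Molecular formula: C8H14ClNO.
Molar mass = 175.656 g/mol.
Mass from C: 8 × 12.011 = 96.088 g/mol.
%C = 96.088 / 175.656 × 100 = 54.70%.

54.70%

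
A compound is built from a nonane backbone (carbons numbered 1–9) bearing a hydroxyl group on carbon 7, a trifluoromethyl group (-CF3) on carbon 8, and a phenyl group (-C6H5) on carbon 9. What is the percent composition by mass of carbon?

Atom tally by fragment:
  CH3 → C:1 H:3
  CH2 → C:1 H:2
  CH2 → C:1 H:2
  CH2 → C:1 H:2
  CH2 → C:1 H:2
  CH2 → C:1 H:2
  CH(OH) → C:1 H:2 O:1
  CH(CF3) → C:2 H:1 F:3
  CH2C6H5 → C:7 H:7
Element totals:
  C: 16
  H: 23
  F: 3
  O: 1
Molecular formula: C16H23F3O.
Molar mass = 288.353 g/mol.
Mass from C: 16 × 12.011 = 192.176 g/mol.
%C = 192.176 / 288.353 × 100 = 66.65%.

66.65%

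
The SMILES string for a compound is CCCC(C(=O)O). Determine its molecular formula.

C5H10O2

Atom tally by fragment:
  CH3 → C:1 H:3
  CH2 → C:1 H:2
  CH2 → C:1 H:2
  CH2COOH → C:2 H:3 O:2
Element totals:
  C: 5
  H: 10
  O: 2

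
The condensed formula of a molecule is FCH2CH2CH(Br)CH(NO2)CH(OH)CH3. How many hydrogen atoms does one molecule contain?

Atom tally by fragment:
  FCH2 → C:1 H:2 F:1
  CH2 → C:1 H:2
  CH(Br) → C:1 H:1 Br:1
  CH(NO2) → C:1 H:1 N:1 O:2
  CH(OH) → C:1 H:2 O:1
  CH3 → C:1 H:3
Element totals:
  C: 6
  H: 11
  Br: 1
  F: 1
  N: 1
  O: 3

11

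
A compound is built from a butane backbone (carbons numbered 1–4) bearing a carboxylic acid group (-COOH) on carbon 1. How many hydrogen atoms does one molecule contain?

Atom tally by fragment:
  HOOCCH2 → C:2 H:3 O:2
  CH2 → C:1 H:2
  CH2 → C:1 H:2
  CH3 → C:1 H:3
Element totals:
  C: 5
  H: 10
  O: 2

10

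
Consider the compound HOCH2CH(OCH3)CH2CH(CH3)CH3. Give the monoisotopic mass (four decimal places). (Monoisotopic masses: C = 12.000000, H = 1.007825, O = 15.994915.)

Element totals:
  C: 7
  H: 16
  O: 2
Molecular formula: C7H16O2.
  M = 7(12.0) + 16(1.007825) + 2(15.994915)
    = 84.000000 + 16.125200 + 31.989830 = 132.115030

132.1150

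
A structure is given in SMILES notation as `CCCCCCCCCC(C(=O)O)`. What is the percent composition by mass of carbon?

70.92%

Atom tally by fragment:
  CH3 → C:1 H:3
  CH2 → C:1 H:2
  CH2 → C:1 H:2
  CH2 → C:1 H:2
  CH2 → C:1 H:2
  CH2 → C:1 H:2
  CH2 → C:1 H:2
  CH2 → C:1 H:2
  CH2 → C:1 H:2
  CH2COOH → C:2 H:3 O:2
Element totals:
  C: 11
  H: 22
  O: 2
Molecular formula: C11H22O2.
Molar mass = 186.295 g/mol.
Mass from C: 11 × 12.011 = 132.121 g/mol.
%C = 132.121 / 186.295 × 100 = 70.92%.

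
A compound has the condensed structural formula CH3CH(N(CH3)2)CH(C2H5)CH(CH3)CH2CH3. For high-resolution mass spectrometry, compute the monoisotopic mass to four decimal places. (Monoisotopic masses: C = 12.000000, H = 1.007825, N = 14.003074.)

171.1987

Atom tally by fragment:
  CH3 → C:1 H:3
  CH(N(CH3)2) → C:3 H:7 N:1
  CH(C2H5) → C:3 H:6
  CH(CH3) → C:2 H:4
  CH2 → C:1 H:2
  CH3 → C:1 H:3
Element totals:
  C: 11
  H: 25
  N: 1
Molecular formula: C11H25N.
  M = 11(12.0) + 25(1.007825) + 14.003074
    = 132.000000 + 25.195625 + 14.003074 = 171.198699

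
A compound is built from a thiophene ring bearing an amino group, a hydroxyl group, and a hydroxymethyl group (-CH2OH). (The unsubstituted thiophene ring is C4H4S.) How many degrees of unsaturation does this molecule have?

Atom tally by fragment:
  thiophene ring core → C:4 H:4 S:1
  (− 3 ring H displaced by substituents)
  + NH2 → N:1 H:2
  + OH → O:1 H:1
  + CH2OH → C:1 H:3 O:1
Element totals:
  C: 5
  H: 7
  N: 1
  O: 2
  S: 1
Molecular formula: C5H7NO2S.
DoU = (2C + 2 + N − H − X) / 2 = (2·5 + 2 + 1 − 7 − 0) / 2 = 3.

3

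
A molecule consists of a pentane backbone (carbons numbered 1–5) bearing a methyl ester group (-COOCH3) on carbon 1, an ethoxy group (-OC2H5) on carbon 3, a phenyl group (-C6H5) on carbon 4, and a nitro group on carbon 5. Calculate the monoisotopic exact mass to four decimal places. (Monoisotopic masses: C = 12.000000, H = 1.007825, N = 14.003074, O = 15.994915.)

295.1420

Atom tally by fragment:
  CH3OOCCH2 → C:3 H:5 O:2
  CH2 → C:1 H:2
  CH(OC2H5) → C:3 H:6 O:1
  CH(C6H5) → C:7 H:6
  CH2NO2 → C:1 H:2 N:1 O:2
Element totals:
  C: 15
  H: 21
  N: 1
  O: 5
Molecular formula: C15H21NO5.
  M = 15(12.0) + 21(1.007825) + 14.003074 + 5(15.994915)
    = 180.000000 + 21.164325 + 14.003074 + 79.974575 = 295.141974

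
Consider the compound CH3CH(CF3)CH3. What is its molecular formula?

C4H7F3

Element totals:
  C: 4
  H: 7
  F: 3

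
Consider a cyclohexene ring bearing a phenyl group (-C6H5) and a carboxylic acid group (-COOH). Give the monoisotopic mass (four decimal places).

202.0994

Atom tally by fragment:
  cyclohexene ring core → C:6 H:10
  (− 2 ring H displaced by substituents)
  + C6H5 → C:6 H:5
  + COOH → C:1 H:1 O:2
Element totals:
  C: 13
  H: 14
  O: 2
Molecular formula: C13H14O2.
  M = 13(12.0) + 14(1.007825) + 2(15.994915)
    = 156.000000 + 14.109550 + 31.989830 = 202.099380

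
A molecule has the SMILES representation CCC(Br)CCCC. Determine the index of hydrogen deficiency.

Atom tally by fragment:
  CH3 → C:1 H:3
  CH2 → C:1 H:2
  CH(Br) → C:1 H:1 Br:1
  CH2 → C:1 H:2
  CH2 → C:1 H:2
  CH2 → C:1 H:2
  CH3 → C:1 H:3
Element totals:
  C: 7
  H: 15
  Br: 1
Molecular formula: C7H15Br.
DoU = (2C + 2 + N − H − X) / 2 = (2·7 + 2 + 0 − 15 − 1) / 2 = 0.

0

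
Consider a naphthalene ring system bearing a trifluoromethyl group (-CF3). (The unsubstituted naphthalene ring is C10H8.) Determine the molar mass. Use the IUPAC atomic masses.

196.17 g/mol

Atom tally by fragment:
  naphthalene ring system core → C:10 H:8
  (− 1 ring H displaced by substituents)
  + CF3 → C:1 F:3
Element totals:
  C: 11
  H: 7
  F: 3
Molecular formula: C11H7F3.
  M = 11(12.011) + 7(1.008) + 3(18.998)
    = 132.121 + 7.056 + 56.994 = 196.171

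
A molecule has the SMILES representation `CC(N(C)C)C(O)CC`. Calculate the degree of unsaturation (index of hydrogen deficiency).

Atom tally by fragment:
  CH3 → C:1 H:3
  CH(N(CH3)2) → C:3 H:7 N:1
  CH(OH) → C:1 H:2 O:1
  CH2 → C:1 H:2
  CH3 → C:1 H:3
Element totals:
  C: 7
  H: 17
  N: 1
  O: 1
Molecular formula: C7H17NO.
DoU = (2C + 2 + N − H − X) / 2 = (2·7 + 2 + 1 − 17 − 0) / 2 = 0.

0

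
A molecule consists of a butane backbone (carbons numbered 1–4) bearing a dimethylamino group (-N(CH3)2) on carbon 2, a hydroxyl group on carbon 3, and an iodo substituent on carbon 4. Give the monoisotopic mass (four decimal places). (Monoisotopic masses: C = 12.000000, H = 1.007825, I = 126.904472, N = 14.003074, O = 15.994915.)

Atom tally by fragment:
  CH3 → C:1 H:3
  CH(N(CH3)2) → C:3 H:7 N:1
  CH(OH) → C:1 H:2 O:1
  CH2I → C:1 H:2 I:1
Element totals:
  C: 6
  H: 14
  I: 1
  N: 1
  O: 1
Molecular formula: C6H14INO.
  M = 6(12.0) + 14(1.007825) + 126.904472 + 14.003074 + 15.994915
    = 72.000000 + 14.109550 + 126.904472 + 14.003074 + 15.994915 = 243.012011

243.0120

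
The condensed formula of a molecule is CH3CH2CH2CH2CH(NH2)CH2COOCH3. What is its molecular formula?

C8H17NO2

Atom tally by fragment:
  CH3 → C:1 H:3
  CH2 → C:1 H:2
  CH2 → C:1 H:2
  CH2 → C:1 H:2
  CH(NH2) → C:1 H:3 N:1
  CH2COOCH3 → C:3 H:5 O:2
Element totals:
  C: 8
  H: 17
  N: 1
  O: 2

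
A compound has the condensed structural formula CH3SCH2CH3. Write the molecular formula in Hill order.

Element totals:
  C: 3
  H: 8
  S: 1

C3H8S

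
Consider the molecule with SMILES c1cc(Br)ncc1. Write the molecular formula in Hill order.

Atom tally by fragment:
  pyridine ring core → C:5 H:5 N:1
  (− 1 ring H displaced by substituents)
  + Br → Br:1
Element totals:
  C: 5
  H: 4
  Br: 1
  N: 1

C5H4BrN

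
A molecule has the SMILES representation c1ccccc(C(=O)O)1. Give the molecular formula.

C7H6O2

Atom tally by fragment:
  benzene ring core → C:6 H:6
  (− 1 ring H displaced by substituents)
  + COOH → C:1 H:1 O:2
Element totals:
  C: 7
  H: 6
  O: 2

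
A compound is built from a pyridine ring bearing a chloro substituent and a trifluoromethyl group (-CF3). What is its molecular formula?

C6H3ClF3N

Atom tally by fragment:
  pyridine ring core → C:5 H:5 N:1
  (− 2 ring H displaced by substituents)
  + Cl → Cl:1
  + CF3 → C:1 F:3
Element totals:
  C: 6
  H: 3
  Cl: 1
  F: 3
  N: 1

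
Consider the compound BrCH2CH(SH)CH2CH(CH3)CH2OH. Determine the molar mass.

213.13 g/mol

Atom tally by fragment:
  BrCH2 → C:1 H:2 Br:1
  CH(SH) → C:1 H:2 S:1
  CH2 → C:1 H:2
  CH(CH3) → C:2 H:4
  CH2OH → C:1 H:3 O:1
Element totals:
  C: 6
  H: 13
  Br: 1
  O: 1
  S: 1
Molecular formula: C6H13BrOS.
  M = 6(12.011) + 13(1.008) + 79.904 + 15.999 + 32.06
    = 72.066 + 13.104 + 79.904 + 15.999 + 32.060 = 213.133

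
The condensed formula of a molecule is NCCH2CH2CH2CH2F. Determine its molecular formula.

Element totals:
  C: 5
  H: 8
  F: 1
  N: 1

C5H8FN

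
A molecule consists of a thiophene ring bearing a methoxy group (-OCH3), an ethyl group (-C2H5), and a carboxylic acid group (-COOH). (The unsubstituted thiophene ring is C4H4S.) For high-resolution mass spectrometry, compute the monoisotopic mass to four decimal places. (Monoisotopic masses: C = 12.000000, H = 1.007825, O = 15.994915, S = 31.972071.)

Atom tally by fragment:
  thiophene ring core → C:4 H:4 S:1
  (− 3 ring H displaced by substituents)
  + OCH3 → C:1 H:3 O:1
  + C2H5 → C:2 H:5
  + COOH → C:1 H:1 O:2
Element totals:
  C: 8
  H: 10
  O: 3
  S: 1
Molecular formula: C8H10O3S.
  M = 8(12.0) + 10(1.007825) + 3(15.994915) + 31.972071
    = 96.000000 + 10.078250 + 47.984745 + 31.972071 = 186.035066

186.0351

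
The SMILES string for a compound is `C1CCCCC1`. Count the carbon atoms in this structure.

6

Atom tally by fragment:
  cyclohexane ring core → C:6 H:12
Element totals:
  C: 6
  H: 12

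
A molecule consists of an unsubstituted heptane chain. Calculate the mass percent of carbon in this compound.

83.90%

Atom tally by fragment:
  CH3 → C:1 H:3
  CH2 → C:1 H:2
  CH2 → C:1 H:2
  CH2 → C:1 H:2
  CH2 → C:1 H:2
  CH2 → C:1 H:2
  CH3 → C:1 H:3
Element totals:
  C: 7
  H: 16
Molecular formula: C7H16.
Molar mass = 100.205 g/mol.
Mass from C: 7 × 12.011 = 84.077 g/mol.
%C = 84.077 / 100.205 × 100 = 83.90%.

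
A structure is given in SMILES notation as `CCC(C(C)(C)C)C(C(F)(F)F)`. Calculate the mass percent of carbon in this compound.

Atom tally by fragment:
  CH3 → C:1 H:3
  CH2 → C:1 H:2
  CH(C(CH3)3) → C:5 H:10
  CH2CF3 → C:2 H:2 F:3
Element totals:
  C: 9
  H: 17
  F: 3
Molecular formula: C9H17F3.
Molar mass = 182.229 g/mol.
Mass from C: 9 × 12.011 = 108.099 g/mol.
%C = 108.099 / 182.229 × 100 = 59.32%.

59.32%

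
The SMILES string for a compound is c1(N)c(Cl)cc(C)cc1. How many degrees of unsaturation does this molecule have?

Atom tally by fragment:
  benzene ring core → C:6 H:6
  (− 3 ring H displaced by substituents)
  + NH2 → N:1 H:2
  + Cl → Cl:1
  + CH3 → C:1 H:3
Element totals:
  C: 7
  H: 8
  Cl: 1
  N: 1
Molecular formula: C7H8ClN.
DoU = (2C + 2 + N − H − X) / 2 = (2·7 + 2 + 1 − 8 − 1) / 2 = 4.

4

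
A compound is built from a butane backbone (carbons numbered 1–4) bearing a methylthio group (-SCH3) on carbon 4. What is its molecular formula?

Atom tally by fragment:
  CH3 → C:1 H:3
  CH2 → C:1 H:2
  CH2 → C:1 H:2
  CH2SCH3 → C:2 H:5 S:1
Element totals:
  C: 5
  H: 12
  S: 1

C5H12S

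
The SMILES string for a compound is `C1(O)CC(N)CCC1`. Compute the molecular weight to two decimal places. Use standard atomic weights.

Atom tally by fragment:
  cyclohexane ring core → C:6 H:12
  (− 2 ring H displaced by substituents)
  + OH → O:1 H:1
  + NH2 → N:1 H:2
Element totals:
  C: 6
  H: 13
  N: 1
  O: 1
Molecular formula: C6H13NO.
  M = 6(12.011) + 13(1.008) + 14.007 + 15.999
    = 72.066 + 13.104 + 14.007 + 15.999 = 115.176

115.18 g/mol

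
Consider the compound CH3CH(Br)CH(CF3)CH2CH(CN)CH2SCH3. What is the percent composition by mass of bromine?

Atom tally by fragment:
  CH3 → C:1 H:3
  CH(Br) → C:1 H:1 Br:1
  CH(CF3) → C:2 H:1 F:3
  CH2 → C:1 H:2
  CH(CN) → C:2 H:1 N:1
  CH2SCH3 → C:2 H:5 S:1
Element totals:
  C: 9
  H: 13
  Br: 1
  F: 3
  N: 1
  S: 1
Molecular formula: C9H13BrF3NS.
Molar mass = 304.168 g/mol.
Mass from Br: 1 × 79.904 = 79.904 g/mol.
%Br = 79.904 / 304.168 × 100 = 26.27%.

26.27%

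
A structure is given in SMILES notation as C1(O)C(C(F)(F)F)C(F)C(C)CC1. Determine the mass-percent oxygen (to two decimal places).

Atom tally by fragment:
  cyclohexane ring core → C:6 H:12
  (− 4 ring H displaced by substituents)
  + OH → O:1 H:1
  + CF3 → C:1 F:3
  + F → F:1
  + CH3 → C:1 H:3
Element totals:
  C: 8
  H: 12
  F: 4
  O: 1
Molecular formula: C8H12F4O.
Molar mass = 200.175 g/mol.
Mass from O: 1 × 15.999 = 15.999 g/mol.
%O = 15.999 / 200.175 × 100 = 7.99%.

7.99%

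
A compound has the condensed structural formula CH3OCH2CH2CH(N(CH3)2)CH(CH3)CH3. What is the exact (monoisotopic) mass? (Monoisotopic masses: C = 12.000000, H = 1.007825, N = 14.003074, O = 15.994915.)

159.1623

Atom tally by fragment:
  CH3OCH2 → C:2 H:5 O:1
  CH2 → C:1 H:2
  CH(N(CH3)2) → C:3 H:7 N:1
  CH(CH3) → C:2 H:4
  CH3 → C:1 H:3
Element totals:
  C: 9
  H: 21
  N: 1
  O: 1
Molecular formula: C9H21NO.
  M = 9(12.0) + 21(1.007825) + 14.003074 + 15.994915
    = 108.000000 + 21.164325 + 14.003074 + 15.994915 = 159.162314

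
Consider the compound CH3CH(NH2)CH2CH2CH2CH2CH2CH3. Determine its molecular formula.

Atom tally by fragment:
  CH3 → C:1 H:3
  CH(NH2) → C:1 H:3 N:1
  CH2 → C:1 H:2
  CH2 → C:1 H:2
  CH2 → C:1 H:2
  CH2 → C:1 H:2
  CH2 → C:1 H:2
  CH3 → C:1 H:3
Element totals:
  C: 8
  H: 19
  N: 1

C8H19N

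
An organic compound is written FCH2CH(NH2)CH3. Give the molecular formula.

C3H8FN

Atom tally by fragment:
  FCH2 → C:1 H:2 F:1
  CH(NH2) → C:1 H:3 N:1
  CH3 → C:1 H:3
Element totals:
  C: 3
  H: 8
  F: 1
  N: 1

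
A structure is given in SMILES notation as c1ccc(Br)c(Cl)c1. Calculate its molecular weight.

Atom tally by fragment:
  benzene ring core → C:6 H:6
  (− 2 ring H displaced by substituents)
  + Br → Br:1
  + Cl → Cl:1
Element totals:
  C: 6
  H: 4
  Br: 1
  Cl: 1
Molecular formula: C6H4BrCl.
  M = 6(12.011) + 4(1.008) + 79.904 + 35.45
    = 72.066 + 4.032 + 79.904 + 35.450 = 191.452

191.45 g/mol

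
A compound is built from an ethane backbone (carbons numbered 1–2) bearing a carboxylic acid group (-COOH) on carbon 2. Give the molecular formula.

C3H6O2

Atom tally by fragment:
  CH3 → C:1 H:3
  CH2COOH → C:2 H:3 O:2
Element totals:
  C: 3
  H: 6
  O: 2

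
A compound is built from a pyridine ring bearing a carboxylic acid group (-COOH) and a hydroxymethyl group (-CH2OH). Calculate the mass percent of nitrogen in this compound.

Atom tally by fragment:
  pyridine ring core → C:5 H:5 N:1
  (− 2 ring H displaced by substituents)
  + COOH → C:1 H:1 O:2
  + CH2OH → C:1 H:3 O:1
Element totals:
  C: 7
  H: 7
  N: 1
  O: 3
Molecular formula: C7H7NO3.
Molar mass = 153.137 g/mol.
Mass from N: 1 × 14.007 = 14.007 g/mol.
%N = 14.007 / 153.137 × 100 = 9.15%.

9.15%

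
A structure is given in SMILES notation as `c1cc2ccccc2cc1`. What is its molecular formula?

Atom tally by fragment:
  naphthalene ring system core → C:10 H:8
Element totals:
  C: 10
  H: 8

C10H8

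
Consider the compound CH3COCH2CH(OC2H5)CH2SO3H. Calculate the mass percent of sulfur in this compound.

15.25%

Atom tally by fragment:
  CH3COCH2 → C:3 H:5 O:1
  CH(OC2H5) → C:3 H:6 O:1
  CH2SO3H → C:1 H:3 S:1 O:3
Element totals:
  C: 7
  H: 14
  O: 5
  S: 1
Molecular formula: C7H14O5S.
Molar mass = 210.244 g/mol.
Mass from S: 1 × 32.06 = 32.060 g/mol.
%S = 32.060 / 210.244 × 100 = 15.25%.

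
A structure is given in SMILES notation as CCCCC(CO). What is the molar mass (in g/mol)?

Atom tally by fragment:
  CH3 → C:1 H:3
  CH2 → C:1 H:2
  CH2 → C:1 H:2
  CH2 → C:1 H:2
  CH2CH2OH → C:2 H:5 O:1
Element totals:
  C: 6
  H: 14
  O: 1
Molecular formula: C6H14O.
  M = 6(12.011) + 14(1.008) + 15.999
    = 72.066 + 14.112 + 15.999 = 102.177

102.18 g/mol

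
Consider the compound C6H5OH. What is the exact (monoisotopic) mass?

Element totals:
  C: 6
  H: 6
  O: 1
Molecular formula: C6H6O.
  M = 6(12.0) + 6(1.007825) + 15.994915
    = 72.000000 + 6.046950 + 15.994915 = 94.041865

94.0419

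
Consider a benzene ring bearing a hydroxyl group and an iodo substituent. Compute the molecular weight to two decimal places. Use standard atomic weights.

220.01 g/mol

Atom tally by fragment:
  benzene ring core → C:6 H:6
  (− 2 ring H displaced by substituents)
  + OH → O:1 H:1
  + I → I:1
Element totals:
  C: 6
  H: 5
  I: 1
  O: 1
Molecular formula: C6H5IO.
  M = 6(12.011) + 5(1.008) + 126.904 + 15.999
    = 72.066 + 5.040 + 126.904 + 15.999 = 220.009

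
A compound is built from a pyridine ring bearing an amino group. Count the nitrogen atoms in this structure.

2

Atom tally by fragment:
  pyridine ring core → C:5 H:5 N:1
  (− 1 ring H displaced by substituents)
  + NH2 → N:1 H:2
Element totals:
  C: 5
  H: 6
  N: 2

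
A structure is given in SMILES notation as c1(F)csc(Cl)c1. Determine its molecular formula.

C4H2ClFS

Atom tally by fragment:
  thiophene ring core → C:4 H:4 S:1
  (− 2 ring H displaced by substituents)
  + F → F:1
  + Cl → Cl:1
Element totals:
  C: 4
  H: 2
  Cl: 1
  F: 1
  S: 1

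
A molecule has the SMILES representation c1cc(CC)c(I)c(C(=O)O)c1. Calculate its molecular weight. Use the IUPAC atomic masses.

Atom tally by fragment:
  benzene ring core → C:6 H:6
  (− 3 ring H displaced by substituents)
  + C2H5 → C:2 H:5
  + I → I:1
  + COOH → C:1 H:1 O:2
Element totals:
  C: 9
  H: 9
  I: 1
  O: 2
Molecular formula: C9H9IO2.
  M = 9(12.011) + 9(1.008) + 126.904 + 2(15.999)
    = 108.099 + 9.072 + 126.904 + 31.998 = 276.073

276.07 g/mol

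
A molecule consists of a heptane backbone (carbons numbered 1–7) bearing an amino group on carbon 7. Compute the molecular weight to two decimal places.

Atom tally by fragment:
  CH3 → C:1 H:3
  CH2 → C:1 H:2
  CH2 → C:1 H:2
  CH2 → C:1 H:2
  CH2 → C:1 H:2
  CH2 → C:1 H:2
  CH2NH2 → C:1 H:4 N:1
Element totals:
  C: 7
  H: 17
  N: 1
Molecular formula: C7H17N.
  M = 7(12.011) + 17(1.008) + 14.007
    = 84.077 + 17.136 + 14.007 = 115.220

115.22 g/mol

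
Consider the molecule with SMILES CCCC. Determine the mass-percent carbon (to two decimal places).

Atom tally by fragment:
  CH3 → C:1 H:3
  CH2 → C:1 H:2
  CH2 → C:1 H:2
  CH3 → C:1 H:3
Element totals:
  C: 4
  H: 10
Molecular formula: C4H10.
Molar mass = 58.124 g/mol.
Mass from C: 4 × 12.011 = 48.044 g/mol.
%C = 48.044 / 58.124 × 100 = 82.66%.

82.66%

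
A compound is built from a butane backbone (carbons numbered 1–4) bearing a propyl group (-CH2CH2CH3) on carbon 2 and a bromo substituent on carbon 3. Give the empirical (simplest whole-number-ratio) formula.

C7H15Br

Atom tally by fragment:
  CH3 → C:1 H:3
  CH(CH2CH2CH3) → C:4 H:8
  CH(Br) → C:1 H:1 Br:1
  CH3 → C:1 H:3
Element totals:
  C: 7
  H: 15
  Br: 1
Molecular formula: C7H15Br.
gcd of subscripts (1, 7, 15) = 1, so the empirical formula equals the molecular formula.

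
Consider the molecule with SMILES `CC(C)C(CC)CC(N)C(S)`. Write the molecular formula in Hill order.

Atom tally by fragment:
  CH3 → C:1 H:3
  CH(CH3) → C:2 H:4
  CH(C2H5) → C:3 H:6
  CH2 → C:1 H:2
  CH(NH2) → C:1 H:3 N:1
  CH2SH → C:1 H:3 S:1
Element totals:
  C: 9
  H: 21
  N: 1
  S: 1

C9H21NS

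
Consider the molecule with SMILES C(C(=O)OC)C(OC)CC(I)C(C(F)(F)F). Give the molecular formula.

Atom tally by fragment:
  CH3OOCCH2 → C:3 H:5 O:2
  CH(OCH3) → C:2 H:4 O:1
  CH2 → C:1 H:2
  CH(I) → C:1 H:1 I:1
  CH2CF3 → C:2 H:2 F:3
Element totals:
  C: 9
  H: 14
  F: 3
  I: 1
  O: 3

C9H14F3IO3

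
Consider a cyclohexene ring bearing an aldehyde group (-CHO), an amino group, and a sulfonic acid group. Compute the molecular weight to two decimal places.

205.23 g/mol

Atom tally by fragment:
  cyclohexene ring core → C:6 H:10
  (− 3 ring H displaced by substituents)
  + CHO → C:1 H:1 O:1
  + NH2 → N:1 H:2
  + SO3H → S:1 O:3 H:1
Element totals:
  C: 7
  H: 11
  N: 1
  O: 4
  S: 1
Molecular formula: C7H11NO4S.
  M = 7(12.011) + 11(1.008) + 14.007 + 4(15.999) + 32.06
    = 84.077 + 11.088 + 14.007 + 63.996 + 32.060 = 205.228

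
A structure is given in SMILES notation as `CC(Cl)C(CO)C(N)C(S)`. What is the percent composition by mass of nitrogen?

7.63%

Atom tally by fragment:
  CH3 → C:1 H:3
  CH(Cl) → C:1 H:1 Cl:1
  CH(CH2OH) → C:2 H:4 O:1
  CH(NH2) → C:1 H:3 N:1
  CH2SH → C:1 H:3 S:1
Element totals:
  C: 6
  H: 14
  Cl: 1
  N: 1
  O: 1
  S: 1
Molecular formula: C6H14ClNOS.
Molar mass = 183.694 g/mol.
Mass from N: 1 × 14.007 = 14.007 g/mol.
%N = 14.007 / 183.694 × 100 = 7.63%.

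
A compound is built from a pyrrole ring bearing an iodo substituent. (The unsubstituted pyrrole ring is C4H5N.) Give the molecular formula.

C4H4IN

Atom tally by fragment:
  pyrrole ring core → C:4 H:5 N:1
  (− 1 ring H displaced by substituents)
  + I → I:1
Element totals:
  C: 4
  H: 4
  I: 1
  N: 1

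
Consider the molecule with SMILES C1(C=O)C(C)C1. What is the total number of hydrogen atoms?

8

Atom tally by fragment:
  cyclopropane ring core → C:3 H:6
  (− 2 ring H displaced by substituents)
  + CHO → C:1 H:1 O:1
  + CH3 → C:1 H:3
Element totals:
  C: 5
  H: 8
  O: 1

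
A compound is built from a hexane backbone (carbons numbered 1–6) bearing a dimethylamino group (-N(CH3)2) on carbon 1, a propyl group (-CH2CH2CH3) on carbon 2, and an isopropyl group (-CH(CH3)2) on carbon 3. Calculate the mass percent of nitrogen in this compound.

Atom tally by fragment:
  (CH3)2NCH2 → C:3 H:8 N:1
  CH(CH2CH2CH3) → C:4 H:8
  CH(CH(CH3)2) → C:4 H:8
  CH2 → C:1 H:2
  CH2 → C:1 H:2
  CH3 → C:1 H:3
Element totals:
  C: 14
  H: 31
  N: 1
Molecular formula: C14H31N.
Molar mass = 213.409 g/mol.
Mass from N: 1 × 14.007 = 14.007 g/mol.
%N = 14.007 / 213.409 × 100 = 6.56%.

6.56%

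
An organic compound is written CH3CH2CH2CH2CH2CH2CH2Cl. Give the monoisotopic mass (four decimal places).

Atom tally by fragment:
  CH3 → C:1 H:3
  CH2 → C:1 H:2
  CH2 → C:1 H:2
  CH2 → C:1 H:2
  CH2 → C:1 H:2
  CH2 → C:1 H:2
  CH2Cl → C:1 H:2 Cl:1
Element totals:
  C: 7
  H: 15
  Cl: 1
Molecular formula: C7H15Cl.
  M = 7(12.0) + 15(1.007825) + 34.968853
    = 84.000000 + 15.117375 + 34.968853 = 134.086228

134.0862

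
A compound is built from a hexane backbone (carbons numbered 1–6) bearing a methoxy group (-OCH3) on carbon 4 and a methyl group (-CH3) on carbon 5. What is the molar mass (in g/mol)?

130.23 g/mol

Atom tally by fragment:
  CH3 → C:1 H:3
  CH2 → C:1 H:2
  CH2 → C:1 H:2
  CH(OCH3) → C:2 H:4 O:1
  CH(CH3) → C:2 H:4
  CH3 → C:1 H:3
Element totals:
  C: 8
  H: 18
  O: 1
Molecular formula: C8H18O.
  M = 8(12.011) + 18(1.008) + 15.999
    = 96.088 + 18.144 + 15.999 = 130.231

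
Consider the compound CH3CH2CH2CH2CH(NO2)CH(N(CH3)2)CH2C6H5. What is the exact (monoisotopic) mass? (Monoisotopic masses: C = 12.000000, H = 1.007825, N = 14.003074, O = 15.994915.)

264.1838

Atom tally by fragment:
  CH3 → C:1 H:3
  CH2 → C:1 H:2
  CH2 → C:1 H:2
  CH2 → C:1 H:2
  CH(NO2) → C:1 H:1 N:1 O:2
  CH(N(CH3)2) → C:3 H:7 N:1
  CH2C6H5 → C:7 H:7
Element totals:
  C: 15
  H: 24
  N: 2
  O: 2
Molecular formula: C15H24N2O2.
  M = 15(12.0) + 24(1.007825) + 2(14.003074) + 2(15.994915)
    = 180.000000 + 24.187800 + 28.006148 + 31.989830 = 264.183778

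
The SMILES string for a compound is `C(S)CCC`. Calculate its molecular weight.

Atom tally by fragment:
  HSCH2 → C:1 H:3 S:1
  CH2 → C:1 H:2
  CH2 → C:1 H:2
  CH3 → C:1 H:3
Element totals:
  C: 4
  H: 10
  S: 1
Molecular formula: C4H10S.
  M = 4(12.011) + 10(1.008) + 32.06
    = 48.044 + 10.080 + 32.060 = 90.184

90.18 g/mol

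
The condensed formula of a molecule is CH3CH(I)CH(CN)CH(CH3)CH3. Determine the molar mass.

Atom tally by fragment:
  CH3 → C:1 H:3
  CH(I) → C:1 H:1 I:1
  CH(CN) → C:2 H:1 N:1
  CH(CH3) → C:2 H:4
  CH3 → C:1 H:3
Element totals:
  C: 7
  H: 12
  I: 1
  N: 1
Molecular formula: C7H12IN.
  M = 7(12.011) + 12(1.008) + 126.904 + 14.007
    = 84.077 + 12.096 + 126.904 + 14.007 = 237.084

237.08 g/mol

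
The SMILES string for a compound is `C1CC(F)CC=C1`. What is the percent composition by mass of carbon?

Atom tally by fragment:
  cyclohexene ring core → C:6 H:10
  (− 1 ring H displaced by substituents)
  + F → F:1
Element totals:
  C: 6
  H: 9
  F: 1
Molecular formula: C6H9F.
Molar mass = 100.136 g/mol.
Mass from C: 6 × 12.011 = 72.066 g/mol.
%C = 72.066 / 100.136 × 100 = 71.97%.

71.97%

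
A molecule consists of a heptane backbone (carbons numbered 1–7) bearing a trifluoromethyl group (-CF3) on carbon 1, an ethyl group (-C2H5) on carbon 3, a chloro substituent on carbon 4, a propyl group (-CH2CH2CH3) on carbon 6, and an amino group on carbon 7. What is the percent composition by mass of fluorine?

Atom tally by fragment:
  F3CCH2 → C:2 H:2 F:3
  CH2 → C:1 H:2
  CH(C2H5) → C:3 H:6
  CH(Cl) → C:1 H:1 Cl:1
  CH2 → C:1 H:2
  CH(CH2CH2CH3) → C:4 H:8
  CH2NH2 → C:1 H:4 N:1
Element totals:
  C: 13
  H: 25
  Cl: 1
  F: 3
  N: 1
Molecular formula: C13H25ClF3N.
Molar mass = 287.794 g/mol.
Mass from F: 3 × 18.998 = 56.994 g/mol.
%F = 56.994 / 287.794 × 100 = 19.80%.

19.80%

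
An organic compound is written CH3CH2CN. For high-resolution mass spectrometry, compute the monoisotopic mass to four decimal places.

Atom tally by fragment:
  CH3 → C:1 H:3
  CH2CN → C:2 H:2 N:1
Element totals:
  C: 3
  H: 5
  N: 1
Molecular formula: C3H5N.
  M = 3(12.0) + 5(1.007825) + 14.003074
    = 36.000000 + 5.039125 + 14.003074 = 55.042199

55.0422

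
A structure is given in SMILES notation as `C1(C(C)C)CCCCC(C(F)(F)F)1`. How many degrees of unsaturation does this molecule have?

Atom tally by fragment:
  cyclohexane ring core → C:6 H:12
  (− 2 ring H displaced by substituents)
  + CH(CH3)2 → C:3 H:7
  + CF3 → C:1 F:3
Element totals:
  C: 10
  H: 17
  F: 3
Molecular formula: C10H17F3.
DoU = (2C + 2 + N − H − X) / 2 = (2·10 + 2 + 0 − 17 − 3) / 2 = 1.

1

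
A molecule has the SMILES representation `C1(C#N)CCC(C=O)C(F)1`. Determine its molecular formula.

C7H8FNO

Atom tally by fragment:
  cyclopentane ring core → C:5 H:10
  (− 3 ring H displaced by substituents)
  + CN → C:1 N:1
  + CHO → C:1 H:1 O:1
  + F → F:1
Element totals:
  C: 7
  H: 8
  F: 1
  N: 1
  O: 1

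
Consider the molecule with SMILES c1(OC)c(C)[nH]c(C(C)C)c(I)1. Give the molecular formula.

C9H14INO

Atom tally by fragment:
  pyrrole ring core → C:4 H:5 N:1
  (− 4 ring H displaced by substituents)
  + OCH3 → C:1 H:3 O:1
  + CH3 → C:1 H:3
  + CH(CH3)2 → C:3 H:7
  + I → I:1
Element totals:
  C: 9
  H: 14
  I: 1
  N: 1
  O: 1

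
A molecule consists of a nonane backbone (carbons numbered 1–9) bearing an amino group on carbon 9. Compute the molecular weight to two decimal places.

143.27 g/mol

Atom tally by fragment:
  CH3 → C:1 H:3
  CH2 → C:1 H:2
  CH2 → C:1 H:2
  CH2 → C:1 H:2
  CH2 → C:1 H:2
  CH2 → C:1 H:2
  CH2 → C:1 H:2
  CH2 → C:1 H:2
  CH2NH2 → C:1 H:4 N:1
Element totals:
  C: 9
  H: 21
  N: 1
Molecular formula: C9H21N.
  M = 9(12.011) + 21(1.008) + 14.007
    = 108.099 + 21.168 + 14.007 = 143.274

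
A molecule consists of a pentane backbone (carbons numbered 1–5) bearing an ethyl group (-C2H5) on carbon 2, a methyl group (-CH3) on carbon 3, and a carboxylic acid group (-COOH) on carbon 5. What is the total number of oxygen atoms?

2

Atom tally by fragment:
  CH3 → C:1 H:3
  CH(C2H5) → C:3 H:6
  CH(CH3) → C:2 H:4
  CH2 → C:1 H:2
  CH2COOH → C:2 H:3 O:2
Element totals:
  C: 9
  H: 18
  O: 2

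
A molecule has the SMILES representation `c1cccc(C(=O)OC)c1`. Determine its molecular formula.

Atom tally by fragment:
  benzene ring core → C:6 H:6
  (− 1 ring H displaced by substituents)
  + COOCH3 → C:2 H:3 O:2
Element totals:
  C: 8
  H: 8
  O: 2

C8H8O2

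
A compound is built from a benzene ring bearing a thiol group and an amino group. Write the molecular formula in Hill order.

C6H7NS

Atom tally by fragment:
  benzene ring core → C:6 H:6
  (− 2 ring H displaced by substituents)
  + SH → S:1 H:1
  + NH2 → N:1 H:2
Element totals:
  C: 6
  H: 7
  N: 1
  S: 1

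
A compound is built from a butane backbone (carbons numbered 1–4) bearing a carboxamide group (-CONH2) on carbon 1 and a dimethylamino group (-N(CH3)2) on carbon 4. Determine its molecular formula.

Atom tally by fragment:
  H2NOCCH2 → C:2 H:4 O:1 N:1
  CH2 → C:1 H:2
  CH2 → C:1 H:2
  CH2N(CH3)2 → C:3 H:8 N:1
Element totals:
  C: 7
  H: 16
  N: 2
  O: 1

C7H16N2O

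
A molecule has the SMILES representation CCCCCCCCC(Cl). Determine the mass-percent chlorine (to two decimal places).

21.79%

Atom tally by fragment:
  CH3 → C:1 H:3
  CH2 → C:1 H:2
  CH2 → C:1 H:2
  CH2 → C:1 H:2
  CH2 → C:1 H:2
  CH2 → C:1 H:2
  CH2 → C:1 H:2
  CH2 → C:1 H:2
  CH2Cl → C:1 H:2 Cl:1
Element totals:
  C: 9
  H: 19
  Cl: 1
Molecular formula: C9H19Cl.
Molar mass = 162.701 g/mol.
Mass from Cl: 1 × 35.45 = 35.450 g/mol.
%Cl = 35.450 / 162.701 × 100 = 21.79%.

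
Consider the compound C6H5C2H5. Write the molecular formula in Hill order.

Atom tally by fragment:
  benzene ring core → C:6 H:6
  (− 1 ring H displaced by substituents)
  + C2H5 → C:2 H:5
Element totals:
  C: 8
  H: 10

C8H10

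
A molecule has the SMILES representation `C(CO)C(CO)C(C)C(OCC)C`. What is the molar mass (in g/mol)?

190.28 g/mol

Atom tally by fragment:
  HOCH2CH2 → C:2 H:5 O:1
  CH(CH2OH) → C:2 H:4 O:1
  CH(CH3) → C:2 H:4
  CH(OC2H5) → C:3 H:6 O:1
  CH3 → C:1 H:3
Element totals:
  C: 10
  H: 22
  O: 3
Molecular formula: C10H22O3.
  M = 10(12.011) + 22(1.008) + 3(15.999)
    = 120.110 + 22.176 + 47.997 = 190.283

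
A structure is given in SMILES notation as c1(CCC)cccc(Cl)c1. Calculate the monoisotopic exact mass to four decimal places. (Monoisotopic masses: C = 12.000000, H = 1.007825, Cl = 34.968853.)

154.0549

Atom tally by fragment:
  benzene ring core → C:6 H:6
  (− 2 ring H displaced by substituents)
  + CH2CH2CH3 → C:3 H:7
  + Cl → Cl:1
Element totals:
  C: 9
  H: 11
  Cl: 1
Molecular formula: C9H11Cl.
  M = 9(12.0) + 11(1.007825) + 34.968853
    = 108.000000 + 11.086075 + 34.968853 = 154.054928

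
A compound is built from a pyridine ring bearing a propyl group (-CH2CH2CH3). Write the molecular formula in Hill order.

C8H11N

Atom tally by fragment:
  pyridine ring core → C:5 H:5 N:1
  (− 1 ring H displaced by substituents)
  + CH2CH2CH3 → C:3 H:7
Element totals:
  C: 8
  H: 11
  N: 1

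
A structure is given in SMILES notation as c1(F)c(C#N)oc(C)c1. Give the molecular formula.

Atom tally by fragment:
  furan ring core → C:4 H:4 O:1
  (− 3 ring H displaced by substituents)
  + F → F:1
  + CN → C:1 N:1
  + CH3 → C:1 H:3
Element totals:
  C: 6
  H: 4
  F: 1
  N: 1
  O: 1

C6H4FNO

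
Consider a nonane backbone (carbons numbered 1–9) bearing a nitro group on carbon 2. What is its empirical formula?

Atom tally by fragment:
  CH3 → C:1 H:3
  CH(NO2) → C:1 H:1 N:1 O:2
  CH2 → C:1 H:2
  CH2 → C:1 H:2
  CH2 → C:1 H:2
  CH2 → C:1 H:2
  CH2 → C:1 H:2
  CH2 → C:1 H:2
  CH3 → C:1 H:3
Element totals:
  C: 9
  H: 19
  N: 1
  O: 2
Molecular formula: C9H19NO2.
gcd of subscripts (9, 19, 1, 2) = 1, so the empirical formula equals the molecular formula.

C9H19NO2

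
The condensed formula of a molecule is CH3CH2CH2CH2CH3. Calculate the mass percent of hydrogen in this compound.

Element totals:
  C: 5
  H: 12
Molecular formula: C5H12.
Molar mass = 72.151 g/mol.
Mass from H: 12 × 1.008 = 12.096 g/mol.
%H = 12.096 / 72.151 × 100 = 16.76%.

16.76%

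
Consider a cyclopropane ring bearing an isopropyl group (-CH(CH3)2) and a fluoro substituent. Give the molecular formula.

Atom tally by fragment:
  cyclopropane ring core → C:3 H:6
  (− 2 ring H displaced by substituents)
  + CH(CH3)2 → C:3 H:7
  + F → F:1
Element totals:
  C: 6
  H: 11
  F: 1

C6H11F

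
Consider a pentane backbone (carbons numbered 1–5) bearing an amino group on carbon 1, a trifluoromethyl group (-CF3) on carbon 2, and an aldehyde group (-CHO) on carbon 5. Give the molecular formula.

C7H12F3NO

Atom tally by fragment:
  H2NCH2 → C:1 H:4 N:1
  CH(CF3) → C:2 H:1 F:3
  CH2 → C:1 H:2
  CH2 → C:1 H:2
  CH2CHO → C:2 H:3 O:1
Element totals:
  C: 7
  H: 12
  F: 3
  N: 1
  O: 1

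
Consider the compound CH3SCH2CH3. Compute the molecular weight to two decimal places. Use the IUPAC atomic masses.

Element totals:
  C: 3
  H: 8
  S: 1
Molecular formula: C3H8S.
  M = 3(12.011) + 8(1.008) + 32.06
    = 36.033 + 8.064 + 32.060 = 76.157

76.16 g/mol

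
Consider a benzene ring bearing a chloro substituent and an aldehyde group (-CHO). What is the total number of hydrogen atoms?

Atom tally by fragment:
  benzene ring core → C:6 H:6
  (− 2 ring H displaced by substituents)
  + Cl → Cl:1
  + CHO → C:1 H:1 O:1
Element totals:
  C: 7
  H: 5
  Cl: 1
  O: 1

5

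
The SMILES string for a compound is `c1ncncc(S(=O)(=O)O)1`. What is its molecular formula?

C4H4N2O3S

Atom tally by fragment:
  pyrimidine ring core → C:4 H:4 N:2
  (− 1 ring H displaced by substituents)
  + SO3H → S:1 O:3 H:1
Element totals:
  C: 4
  H: 4
  N: 2
  O: 3
  S: 1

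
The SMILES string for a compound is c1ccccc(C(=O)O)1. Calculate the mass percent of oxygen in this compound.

Atom tally by fragment:
  benzene ring core → C:6 H:6
  (− 1 ring H displaced by substituents)
  + COOH → C:1 H:1 O:2
Element totals:
  C: 7
  H: 6
  O: 2
Molecular formula: C7H6O2.
Molar mass = 122.123 g/mol.
Mass from O: 2 × 15.999 = 31.998 g/mol.
%O = 31.998 / 122.123 × 100 = 26.20%.

26.20%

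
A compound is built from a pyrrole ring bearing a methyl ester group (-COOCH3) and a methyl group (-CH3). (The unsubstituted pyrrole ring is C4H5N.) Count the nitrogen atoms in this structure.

1

Atom tally by fragment:
  pyrrole ring core → C:4 H:5 N:1
  (− 2 ring H displaced by substituents)
  + COOCH3 → C:2 H:3 O:2
  + CH3 → C:1 H:3
Element totals:
  C: 7
  H: 9
  N: 1
  O: 2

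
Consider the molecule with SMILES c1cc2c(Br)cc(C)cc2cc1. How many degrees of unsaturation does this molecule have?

Atom tally by fragment:
  naphthalene ring system core → C:10 H:8
  (− 2 ring H displaced by substituents)
  + Br → Br:1
  + CH3 → C:1 H:3
Element totals:
  C: 11
  H: 9
  Br: 1
Molecular formula: C11H9Br.
DoU = (2C + 2 + N − H − X) / 2 = (2·11 + 2 + 0 − 9 − 1) / 2 = 7.

7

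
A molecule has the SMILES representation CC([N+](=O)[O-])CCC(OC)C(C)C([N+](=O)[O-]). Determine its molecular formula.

Atom tally by fragment:
  CH3 → C:1 H:3
  CH(NO2) → C:1 H:1 N:1 O:2
  CH2 → C:1 H:2
  CH2 → C:1 H:2
  CH(OCH3) → C:2 H:4 O:1
  CH(CH3) → C:2 H:4
  CH2NO2 → C:1 H:2 N:1 O:2
Element totals:
  C: 9
  H: 18
  N: 2
  O: 5

C9H18N2O5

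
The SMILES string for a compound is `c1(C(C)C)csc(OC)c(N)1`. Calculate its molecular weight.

171.26 g/mol

Atom tally by fragment:
  thiophene ring core → C:4 H:4 S:1
  (− 3 ring H displaced by substituents)
  + CH(CH3)2 → C:3 H:7
  + OCH3 → C:1 H:3 O:1
  + NH2 → N:1 H:2
Element totals:
  C: 8
  H: 13
  N: 1
  O: 1
  S: 1
Molecular formula: C8H13NOS.
  M = 8(12.011) + 13(1.008) + 14.007 + 15.999 + 32.06
    = 96.088 + 13.104 + 14.007 + 15.999 + 32.060 = 171.258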